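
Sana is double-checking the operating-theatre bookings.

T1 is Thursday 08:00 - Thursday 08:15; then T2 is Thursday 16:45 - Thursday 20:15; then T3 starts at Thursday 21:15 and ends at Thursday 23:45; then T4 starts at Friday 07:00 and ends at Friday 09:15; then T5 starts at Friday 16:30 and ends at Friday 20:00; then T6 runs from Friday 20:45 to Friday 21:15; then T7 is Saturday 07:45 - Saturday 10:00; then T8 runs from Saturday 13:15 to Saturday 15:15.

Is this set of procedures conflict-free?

Sorted by start: T1, T2, T3, T4, T5, T6, T7, T8.
T2 starts after T1 ends — done with T1.
T3 starts after T2 ends — done with T2.
T4 starts after T3 ends — done with T3.
T5 starts after T4 ends — done with T4.
T6 starts after T5 ends — done with T5.
T7 starts after T6 ends — done with T6.
T8 starts after T7 ends.
Every pair is clear; the schedule has no overlaps.

Yes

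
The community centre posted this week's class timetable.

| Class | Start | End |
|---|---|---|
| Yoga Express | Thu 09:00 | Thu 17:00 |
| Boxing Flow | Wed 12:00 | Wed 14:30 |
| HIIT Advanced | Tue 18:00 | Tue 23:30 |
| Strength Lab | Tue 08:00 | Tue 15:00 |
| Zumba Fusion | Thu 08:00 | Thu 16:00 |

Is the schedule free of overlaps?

Two intervals overlap when each starts before the other ends.
Sorted by start: Strength Lab, HIIT Advanced, Boxing Flow, Zumba Fusion, Yoga Express.
HIIT Advanced starts after Strength Lab ends; Strength Lab is clear from here.
Boxing Flow starts after HIIT Advanced ends; HIIT Advanced is clear from here.
Zumba Fusion starts after Boxing Flow ends; Boxing Flow is clear from here.
Yoga Express starts before Zumba Fusion ends → Zumba Fusion and Yoga Express overlap.
That's a conflict, so the schedule is not conflict-free.

No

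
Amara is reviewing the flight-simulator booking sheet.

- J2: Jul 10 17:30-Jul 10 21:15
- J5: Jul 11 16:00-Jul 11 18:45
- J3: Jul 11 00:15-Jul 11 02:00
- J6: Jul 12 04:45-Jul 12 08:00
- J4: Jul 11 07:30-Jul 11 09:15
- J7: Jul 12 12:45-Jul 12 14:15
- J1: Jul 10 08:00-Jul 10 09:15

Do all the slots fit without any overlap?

Yes

Sorted by start: J1, J2, J3, J4, J5, J6, J7.
J2 starts after J1 ends, so J1 has no further overlaps.
J3 starts after J2 ends, so J2 has no further overlaps.
J4 starts after J3 ends, so J3 has no further overlaps.
J5 starts after J4 ends, so J4 has no further overlaps.
J6 starts after J5 ends, so J5 has no further overlaps.
J7 starts after J6 ends.
Every pair is clear; the schedule has no overlaps.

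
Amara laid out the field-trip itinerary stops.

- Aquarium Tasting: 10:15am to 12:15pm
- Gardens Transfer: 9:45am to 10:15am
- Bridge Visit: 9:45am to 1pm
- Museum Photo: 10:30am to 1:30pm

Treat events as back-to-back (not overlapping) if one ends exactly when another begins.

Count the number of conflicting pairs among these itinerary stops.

4

Check each pair: they overlap iff neither finishes before the other starts.
Sorted by start: Bridge Visit, Gardens Transfer, Aquarium Tasting, Museum Photo.
Gardens Transfer starts before Bridge Visit ends → Bridge Visit and Gardens Transfer overlap.
Aquarium Tasting starts before Bridge Visit ends → Bridge Visit and Aquarium Tasting overlap.
Museum Photo starts before Bridge Visit ends → Bridge Visit and Museum Photo overlap.
Aquarium Tasting starts exactly when Gardens Transfer ends (back-to-back, no overlap) — done with Gardens Transfer.
Museum Photo starts before Aquarium Tasting ends → Aquarium Tasting and Museum Photo overlap.
Overlapping pairs: Aquarium Tasting & Bridge Visit, Aquarium Tasting & Museum Photo, Bridge Visit & Gardens Transfer, Bridge Visit & Museum Photo — 4 in total.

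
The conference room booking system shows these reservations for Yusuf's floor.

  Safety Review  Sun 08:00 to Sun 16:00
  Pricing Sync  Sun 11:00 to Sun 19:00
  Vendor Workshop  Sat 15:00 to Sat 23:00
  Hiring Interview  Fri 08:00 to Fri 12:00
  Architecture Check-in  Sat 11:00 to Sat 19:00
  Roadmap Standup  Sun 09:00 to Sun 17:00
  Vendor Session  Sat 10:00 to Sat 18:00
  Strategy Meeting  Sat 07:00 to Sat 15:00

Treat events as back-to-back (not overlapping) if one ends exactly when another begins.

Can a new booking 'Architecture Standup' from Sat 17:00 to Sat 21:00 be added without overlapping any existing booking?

No — it overlaps Architecture Check-in, Vendor Session, Vendor Workshop

Hiring Interview: ends Fri 12:00 at or before Architecture Standup starts Sat 17:00 → clear.
Strategy Meeting: ends Sat 15:00 at or before Architecture Standup starts Sat 17:00 → clear.
Vendor Session: starts Sat 10:00 before Architecture Standup ends Sat 21:00, and ends Sat 18:00 after Architecture Standup starts Sat 17:00 → overlap.
Architecture Check-in: starts Sat 11:00 before Architecture Standup ends Sat 21:00, and ends Sat 19:00 after Architecture Standup starts Sat 17:00 → overlap.
Vendor Workshop: starts Sat 15:00 before Architecture Standup ends Sat 21:00, and ends Sat 23:00 after Architecture Standup starts Sat 17:00 → overlap.
Safety Review: starts Sun 08:00 at or after Architecture Standup ends Sat 21:00 → clear.
Roadmap Standup: starts Sun 09:00 at or after Architecture Standup ends Sat 21:00 → clear.
Pricing Sync: starts Sun 11:00 at or after Architecture Standup ends Sat 21:00 → clear.
Architecture Standup overlaps Architecture Check-in, Vendor Session, Vendor Workshop.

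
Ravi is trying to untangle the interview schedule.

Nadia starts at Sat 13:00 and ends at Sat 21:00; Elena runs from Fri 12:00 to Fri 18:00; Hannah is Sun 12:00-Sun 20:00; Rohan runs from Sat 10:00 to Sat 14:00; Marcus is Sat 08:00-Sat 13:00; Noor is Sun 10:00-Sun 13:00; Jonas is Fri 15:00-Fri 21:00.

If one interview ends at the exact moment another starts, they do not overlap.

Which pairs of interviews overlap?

Elena & Jonas, Hannah & Noor, Marcus & Rohan, Nadia & Rohan

Sorted by start: Elena, Jonas, Marcus, Rohan, Nadia, Noor, Hannah.
Jonas starts before Elena ends → Elena and Jonas overlap.
Marcus starts after Elena ends — done with Elena.
Marcus starts after Jonas ends — done with Jonas.
Rohan starts before Marcus ends → Marcus and Rohan overlap.
Nadia starts exactly when Marcus ends (back-to-back, no overlap) — done with Marcus.
Nadia starts before Rohan ends → Rohan and Nadia overlap.
Noor starts after Rohan ends — done with Rohan.
Noor starts after Nadia ends — done with Nadia.
Hannah starts before Noor ends → Noor and Hannah overlap.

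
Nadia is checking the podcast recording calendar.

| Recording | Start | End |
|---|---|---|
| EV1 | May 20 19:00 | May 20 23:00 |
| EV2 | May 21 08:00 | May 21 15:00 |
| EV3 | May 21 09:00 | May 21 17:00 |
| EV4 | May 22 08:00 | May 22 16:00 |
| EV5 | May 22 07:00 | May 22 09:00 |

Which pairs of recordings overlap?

Sorted by start: EV1, EV2, EV3, EV5, EV4.
EV2 starts after EV1 ends — done with EV1.
EV3 starts before EV2 ends → EV2 and EV3 overlap.
EV5 starts after EV2 ends — done with EV2.
EV5 starts after EV3 ends — done with EV3.
EV4 starts before EV5 ends → EV5 and EV4 overlap.

EV2 & EV3, EV4 & EV5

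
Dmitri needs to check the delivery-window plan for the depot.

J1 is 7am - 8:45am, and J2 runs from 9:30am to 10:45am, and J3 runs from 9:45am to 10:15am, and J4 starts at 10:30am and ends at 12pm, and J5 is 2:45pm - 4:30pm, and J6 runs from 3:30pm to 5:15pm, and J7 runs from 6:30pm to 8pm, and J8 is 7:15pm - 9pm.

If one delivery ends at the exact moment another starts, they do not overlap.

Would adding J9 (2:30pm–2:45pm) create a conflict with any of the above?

J1: ends 8:45am at or before J9 starts 2:30pm → clear.
J2: ends 10:45am at or before J9 starts 2:30pm → clear.
J3: ends 10:15am at or before J9 starts 2:30pm → clear.
J4: ends 12pm at or before J9 starts 2:30pm → clear.
J5: starts 2:45pm at or after J9 ends 2:45pm → clear.
J6: starts 3:30pm at or after J9 ends 2:45pm → clear.
J7: starts 6:30pm at or after J9 ends 2:45pm → clear.
J8: starts 7:15pm at or after J9 ends 2:45pm → clear.

No — it doesn't clash with anything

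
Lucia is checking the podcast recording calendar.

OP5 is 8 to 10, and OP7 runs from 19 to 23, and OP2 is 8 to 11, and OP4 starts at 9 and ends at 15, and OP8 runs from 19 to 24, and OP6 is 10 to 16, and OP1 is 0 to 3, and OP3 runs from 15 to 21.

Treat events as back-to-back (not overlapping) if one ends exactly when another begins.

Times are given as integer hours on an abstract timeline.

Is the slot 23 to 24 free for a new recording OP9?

OP1: ends 3 at or before OP9 starts 23 → clear.
OP2: ends 11 at or before OP9 starts 23 → clear.
OP5: ends 10 at or before OP9 starts 23 → clear.
OP4: ends 15 at or before OP9 starts 23 → clear.
OP6: ends 16 at or before OP9 starts 23 → clear.
OP3: ends 21 at or before OP9 starts 23 → clear.
OP7: ends 23 at or before OP9 starts 23 → clear.
OP8: starts 19 before OP9 ends 24, and ends 24 after OP9 starts 23 → overlap.
OP9 overlaps OP8.

No — it overlaps OP8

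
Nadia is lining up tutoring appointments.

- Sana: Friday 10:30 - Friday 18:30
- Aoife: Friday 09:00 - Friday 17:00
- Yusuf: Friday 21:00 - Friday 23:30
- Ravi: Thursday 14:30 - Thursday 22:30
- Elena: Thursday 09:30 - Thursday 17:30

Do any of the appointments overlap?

Two intervals overlap when each starts before the other ends.
Sorted by start: Elena, Ravi, Aoife, Sana, Yusuf.
Ravi starts before Elena ends → Elena and Ravi overlap.
That's a conflict, so the schedule is not conflict-free.

Yes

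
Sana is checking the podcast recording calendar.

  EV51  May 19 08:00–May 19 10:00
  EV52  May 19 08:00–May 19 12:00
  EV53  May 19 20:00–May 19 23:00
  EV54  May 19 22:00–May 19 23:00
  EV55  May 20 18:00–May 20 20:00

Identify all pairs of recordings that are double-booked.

Sorted by start: EV51, EV52, EV53, EV54, EV55.
EV52 starts before EV51 ends → EV51 and EV52 overlap.
EV53 starts after EV51 ends, so EV51 has no further overlaps.
EV53 starts after EV52 ends, so EV52 has no further overlaps.
EV54 starts before EV53 ends → EV53 and EV54 overlap.
EV55 starts after EV53 ends.
EV55 starts after EV54 ends.

EV51 & EV52, EV53 & EV54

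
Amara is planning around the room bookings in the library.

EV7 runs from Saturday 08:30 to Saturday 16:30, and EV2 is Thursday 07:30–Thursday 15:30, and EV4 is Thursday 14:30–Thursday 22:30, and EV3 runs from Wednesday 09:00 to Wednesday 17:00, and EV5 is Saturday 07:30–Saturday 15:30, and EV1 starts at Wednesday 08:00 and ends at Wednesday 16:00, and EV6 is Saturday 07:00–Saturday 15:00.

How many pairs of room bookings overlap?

5

Sorted by start: EV1, EV3, EV2, EV4, EV6, EV5, EV7.
EV3 starts before EV1 ends → EV1 and EV3 overlap.
EV2 starts after EV1 ends, so nothing later overlaps EV1 either.
EV2 starts after EV3 ends, so nothing later overlaps EV3 either.
EV4 starts before EV2 ends → EV2 and EV4 overlap.
EV6 starts after EV2 ends, so nothing later overlaps EV2 either.
EV6 starts after EV4 ends, so nothing later overlaps EV4 either.
EV5 starts before EV6 ends → EV6 and EV5 overlap.
EV7 starts before EV6 ends → EV6 and EV7 overlap.
EV7 starts before EV5 ends → EV5 and EV7 overlap.
Overlapping pairs: EV1 & EV3, EV2 & EV4, EV5 & EV6, EV5 & EV7, EV6 & EV7 — 5 in total.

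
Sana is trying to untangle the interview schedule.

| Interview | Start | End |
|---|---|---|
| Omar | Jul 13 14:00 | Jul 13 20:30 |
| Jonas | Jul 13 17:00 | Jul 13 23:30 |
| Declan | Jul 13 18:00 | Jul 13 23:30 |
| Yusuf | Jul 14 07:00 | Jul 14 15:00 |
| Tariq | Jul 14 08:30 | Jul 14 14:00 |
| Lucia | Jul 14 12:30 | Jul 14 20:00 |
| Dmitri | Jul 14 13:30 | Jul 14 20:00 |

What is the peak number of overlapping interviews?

4

Sweep the timeline, counting +1 at each start and −1 at each end (ends before starts at a tie):
Jul 13 14:00 start Omar → 1
Jul 13 17:00 start Jonas → 2
Jul 13 18:00 start Declan → 3
Jul 13 20:30 end Omar → 2
Jul 13 23:30 end Declan → 1
Jul 13 23:30 end Jonas → 0
Jul 14 07:00 start Yusuf → 1
Jul 14 08:30 start Tariq → 2
Jul 14 12:30 start Lucia → 3
Jul 14 13:30 start Dmitri → 4
Jul 14 14:00 end Tariq → 3
Jul 14 15:00 end Yusuf → 2
Jul 14 20:00 end Dmitri → 1
Jul 14 20:00 end Lucia → 0
Peak is 4, at Jul 14 13:30 (Dmitri, Lucia, Tariq, Yusuf).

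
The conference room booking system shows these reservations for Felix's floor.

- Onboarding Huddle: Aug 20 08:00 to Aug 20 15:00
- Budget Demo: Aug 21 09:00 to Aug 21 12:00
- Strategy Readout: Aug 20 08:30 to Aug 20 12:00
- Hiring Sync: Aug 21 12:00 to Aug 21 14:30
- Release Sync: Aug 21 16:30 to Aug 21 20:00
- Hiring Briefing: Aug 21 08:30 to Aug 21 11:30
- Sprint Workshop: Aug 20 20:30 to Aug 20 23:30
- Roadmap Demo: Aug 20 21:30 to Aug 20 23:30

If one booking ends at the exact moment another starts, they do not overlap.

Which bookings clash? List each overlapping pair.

Two intervals overlap when each starts before the other ends.
Sorted by start: Onboarding Huddle, Strategy Readout, Sprint Workshop, Roadmap Demo, Hiring Briefing, Budget Demo, Hiring Sync, Release Sync.
Strategy Readout starts before Onboarding Huddle ends → Onboarding Huddle and Strategy Readout overlap.
Sprint Workshop starts after Onboarding Huddle ends — done with Onboarding Huddle.
Sprint Workshop starts after Strategy Readout ends — done with Strategy Readout.
Roadmap Demo starts before Sprint Workshop ends → Sprint Workshop and Roadmap Demo overlap.
Hiring Briefing starts after Sprint Workshop ends — done with Sprint Workshop.
Hiring Briefing starts after Roadmap Demo ends — done with Roadmap Demo.
Budget Demo starts before Hiring Briefing ends → Hiring Briefing and Budget Demo overlap.
Hiring Sync starts after Hiring Briefing ends — done with Hiring Briefing.
Hiring Sync starts exactly when Budget Demo ends (back-to-back, no overlap) — done with Budget Demo.
Release Sync starts after Hiring Sync ends.

Budget Demo & Hiring Briefing, Onboarding Huddle & Strategy Readout, Roadmap Demo & Sprint Workshop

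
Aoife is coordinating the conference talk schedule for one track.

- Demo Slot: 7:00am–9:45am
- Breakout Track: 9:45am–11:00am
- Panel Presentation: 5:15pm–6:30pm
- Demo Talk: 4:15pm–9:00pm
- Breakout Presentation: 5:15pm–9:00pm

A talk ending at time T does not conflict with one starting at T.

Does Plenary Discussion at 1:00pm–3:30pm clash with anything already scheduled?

Demo Slot: ends 9:45am at or before Plenary Discussion starts 1:00pm → clear.
Breakout Track: ends 11:00am at or before Plenary Discussion starts 1:00pm → clear.
Demo Talk: starts 4:15pm at or after Plenary Discussion ends 3:30pm → clear.
Panel Presentation: starts 5:15pm at or after Plenary Discussion ends 3:30pm → clear.
Breakout Presentation: starts 5:15pm at or after Plenary Discussion ends 3:30pm → clear.

No — it doesn't clash with anything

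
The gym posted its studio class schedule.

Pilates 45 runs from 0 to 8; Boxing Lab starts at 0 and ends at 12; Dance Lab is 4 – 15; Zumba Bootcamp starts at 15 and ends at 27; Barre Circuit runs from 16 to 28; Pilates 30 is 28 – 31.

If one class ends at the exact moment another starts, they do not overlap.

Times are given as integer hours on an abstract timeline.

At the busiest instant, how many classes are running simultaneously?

3

Sweep the timeline, counting +1 at each start and −1 at each end (ends before starts at a tie):
0 start Boxing Lab → 1
0 start Pilates 45 → 2
4 start Dance Lab → 3
8 end Pilates 45 → 2
12 end Boxing Lab → 1
15 end Dance Lab → 0
15 start Zumba Bootcamp → 1
16 start Barre Circuit → 2
27 end Zumba Bootcamp → 1
28 end Barre Circuit → 0
28 start Pilates 30 → 1
31 end Pilates 30 → 0
Peak is 3, at 4 (Boxing Lab, Dance Lab, Pilates 45).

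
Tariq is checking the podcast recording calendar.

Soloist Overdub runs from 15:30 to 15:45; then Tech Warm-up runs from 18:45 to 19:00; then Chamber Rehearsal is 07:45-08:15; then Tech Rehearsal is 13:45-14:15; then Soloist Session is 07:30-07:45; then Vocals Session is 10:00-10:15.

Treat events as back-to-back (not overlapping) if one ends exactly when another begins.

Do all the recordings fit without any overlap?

Yes

Two intervals overlap when each starts before the other ends.
Sorted by start: Soloist Session, Chamber Rehearsal, Vocals Session, Tech Rehearsal, Soloist Overdub, Tech Warm-up.
Chamber Rehearsal starts exactly when Soloist Session ends (back-to-back, no overlap), so nothing later overlaps Soloist Session either.
Vocals Session starts after Chamber Rehearsal ends, so nothing later overlaps Chamber Rehearsal either.
Tech Rehearsal starts after Vocals Session ends, so nothing later overlaps Vocals Session either.
Soloist Overdub starts after Tech Rehearsal ends, so nothing later overlaps Tech Rehearsal either.
Tech Warm-up starts after Soloist Overdub ends.
Every pair is clear; the schedule has no overlaps.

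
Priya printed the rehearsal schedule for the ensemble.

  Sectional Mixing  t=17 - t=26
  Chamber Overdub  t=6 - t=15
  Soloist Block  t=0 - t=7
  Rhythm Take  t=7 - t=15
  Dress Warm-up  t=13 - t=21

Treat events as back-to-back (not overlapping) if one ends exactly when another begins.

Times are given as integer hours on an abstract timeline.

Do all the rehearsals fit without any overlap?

Sorted by start: Soloist Block, Chamber Overdub, Rhythm Take, Dress Warm-up, Sectional Mixing.
Chamber Overdub starts before Soloist Block ends → Soloist Block and Chamber Overdub overlap.
That's a conflict, so the schedule is not conflict-free.

No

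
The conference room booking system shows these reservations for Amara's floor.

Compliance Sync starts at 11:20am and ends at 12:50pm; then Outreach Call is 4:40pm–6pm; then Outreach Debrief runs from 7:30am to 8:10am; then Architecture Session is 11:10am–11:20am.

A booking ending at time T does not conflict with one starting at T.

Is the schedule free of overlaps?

Yes

Sorted by start: Outreach Debrief, Architecture Session, Compliance Sync, Outreach Call.
Architecture Session starts after Outreach Debrief ends — done with Outreach Debrief.
Compliance Sync starts exactly when Architecture Session ends (back-to-back, no overlap) — done with Architecture Session.
Outreach Call starts after Compliance Sync ends.
Every pair is clear; the schedule has no overlaps.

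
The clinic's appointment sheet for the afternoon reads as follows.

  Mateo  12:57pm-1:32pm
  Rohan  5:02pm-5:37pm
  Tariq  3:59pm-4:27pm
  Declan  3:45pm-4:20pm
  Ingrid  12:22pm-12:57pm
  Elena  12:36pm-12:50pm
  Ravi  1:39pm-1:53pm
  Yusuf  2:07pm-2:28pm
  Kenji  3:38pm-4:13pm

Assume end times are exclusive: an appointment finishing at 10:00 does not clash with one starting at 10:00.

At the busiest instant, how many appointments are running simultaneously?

3

Sweep the timeline, counting +1 at each start and −1 at each end (ends before starts at a tie):
12:22pm start Ingrid → 1
12:36pm start Elena → 2
12:50pm end Elena → 1
12:57pm end Ingrid → 0
12:57pm start Mateo → 1
1:32pm end Mateo → 0
1:39pm start Ravi → 1
1:53pm end Ravi → 0
2:07pm start Yusuf → 1
2:28pm end Yusuf → 0
3:38pm start Kenji → 1
3:45pm start Declan → 2
3:59pm start Tariq → 3
4:13pm end Kenji → 2
4:20pm end Declan → 1
4:27pm end Tariq → 0
5:02pm start Rohan → 1
5:37pm end Rohan → 0
Peak is 3, at 3:59pm (Declan, Kenji, Tariq).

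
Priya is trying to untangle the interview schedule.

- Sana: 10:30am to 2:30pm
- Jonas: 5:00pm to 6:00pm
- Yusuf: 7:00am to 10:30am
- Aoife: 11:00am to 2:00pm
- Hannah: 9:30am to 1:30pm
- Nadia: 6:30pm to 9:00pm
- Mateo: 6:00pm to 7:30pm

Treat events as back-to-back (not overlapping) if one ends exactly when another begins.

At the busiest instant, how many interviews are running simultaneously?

3

Sort all start/end points and keep a running count:
7:00am start Yusuf → 1
9:30am start Hannah → 2
10:30am end Yusuf → 1
10:30am start Sana → 2
11:00am start Aoife → 3
1:30pm end Hannah → 2
2:00pm end Aoife → 1
2:30pm end Sana → 0
5:00pm start Jonas → 1
6:00pm end Jonas → 0
6:00pm start Mateo → 1
6:30pm start Nadia → 2
7:30pm end Mateo → 1
9:00pm end Nadia → 0
Peak is 3, at 11:00am (Aoife, Hannah, Sana).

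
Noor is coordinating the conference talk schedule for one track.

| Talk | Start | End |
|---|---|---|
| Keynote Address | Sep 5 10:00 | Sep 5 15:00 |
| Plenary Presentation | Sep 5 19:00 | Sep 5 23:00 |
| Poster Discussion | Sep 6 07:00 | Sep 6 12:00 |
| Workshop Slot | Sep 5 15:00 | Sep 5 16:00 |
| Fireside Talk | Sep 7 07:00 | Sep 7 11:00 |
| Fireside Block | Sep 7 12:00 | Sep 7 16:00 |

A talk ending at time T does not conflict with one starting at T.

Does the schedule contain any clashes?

No

Check each pair: they overlap iff neither finishes before the other starts.
Sorted by start: Keynote Address, Workshop Slot, Plenary Presentation, Poster Discussion, Fireside Talk, Fireside Block.
Workshop Slot starts exactly when Keynote Address ends (back-to-back, no overlap); Keynote Address is clear from here.
Plenary Presentation starts after Workshop Slot ends; Workshop Slot is clear from here.
Poster Discussion starts after Plenary Presentation ends; Plenary Presentation is clear from here.
Fireside Talk starts after Poster Discussion ends; Poster Discussion is clear from here.
Fireside Block starts after Fireside Talk ends.
Every pair is clear; the schedule has no overlaps.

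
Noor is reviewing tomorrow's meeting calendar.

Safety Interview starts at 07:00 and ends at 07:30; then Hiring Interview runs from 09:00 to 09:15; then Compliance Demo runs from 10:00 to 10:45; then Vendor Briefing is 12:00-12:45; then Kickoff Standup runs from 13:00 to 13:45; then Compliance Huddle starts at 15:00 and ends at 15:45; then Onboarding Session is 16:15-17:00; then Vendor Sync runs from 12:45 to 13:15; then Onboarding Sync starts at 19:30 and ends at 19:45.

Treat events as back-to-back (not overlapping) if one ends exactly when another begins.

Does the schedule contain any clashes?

Yes

Sorted by start: Safety Interview, Hiring Interview, Compliance Demo, Vendor Briefing, Vendor Sync, Kickoff Standup, Compliance Huddle, Onboarding Session, Onboarding Sync.
Hiring Interview starts after Safety Interview ends, so Safety Interview has no further overlaps.
Compliance Demo starts after Hiring Interview ends, so Hiring Interview has no further overlaps.
Vendor Briefing starts after Compliance Demo ends, so Compliance Demo has no further overlaps.
Vendor Sync starts exactly when Vendor Briefing ends (back-to-back, no overlap), so Vendor Briefing has no further overlaps.
Kickoff Standup starts before Vendor Sync ends → Vendor Sync and Kickoff Standup overlap.
That's a conflict, so the schedule is not conflict-free.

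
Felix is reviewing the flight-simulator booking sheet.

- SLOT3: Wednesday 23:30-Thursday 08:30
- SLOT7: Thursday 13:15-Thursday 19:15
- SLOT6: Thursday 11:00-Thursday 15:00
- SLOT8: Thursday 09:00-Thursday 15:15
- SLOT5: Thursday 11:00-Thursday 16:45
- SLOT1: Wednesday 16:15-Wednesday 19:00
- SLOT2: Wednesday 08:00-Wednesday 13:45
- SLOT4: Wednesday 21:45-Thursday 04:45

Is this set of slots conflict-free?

Sorted by start: SLOT2, SLOT1, SLOT4, SLOT3, SLOT8, SLOT5, SLOT6, SLOT7.
SLOT1 starts after SLOT2 ends, so SLOT2 has no further overlaps.
SLOT4 starts after SLOT1 ends, so SLOT1 has no further overlaps.
SLOT3 starts before SLOT4 ends → SLOT4 and SLOT3 overlap.
That's a conflict, so the schedule is not conflict-free.

No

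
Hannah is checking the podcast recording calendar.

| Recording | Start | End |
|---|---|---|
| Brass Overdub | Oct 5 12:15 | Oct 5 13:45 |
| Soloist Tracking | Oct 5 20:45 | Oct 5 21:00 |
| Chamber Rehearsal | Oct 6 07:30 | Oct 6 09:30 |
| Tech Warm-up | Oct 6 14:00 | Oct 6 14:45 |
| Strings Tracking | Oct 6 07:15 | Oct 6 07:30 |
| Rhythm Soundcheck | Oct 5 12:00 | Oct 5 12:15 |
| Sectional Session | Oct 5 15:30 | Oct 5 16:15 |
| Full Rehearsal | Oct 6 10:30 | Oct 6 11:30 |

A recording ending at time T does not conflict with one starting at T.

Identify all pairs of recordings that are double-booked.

none

Two intervals overlap when each starts before the other ends.
Sorted by start: Rhythm Soundcheck, Brass Overdub, Sectional Session, Soloist Tracking, Strings Tracking, Chamber Rehearsal, Full Rehearsal, Tech Warm-up.
Brass Overdub starts exactly when Rhythm Soundcheck ends (back-to-back, no overlap), so nothing later overlaps Rhythm Soundcheck either.
Sectional Session starts after Brass Overdub ends, so nothing later overlaps Brass Overdub either.
Soloist Tracking starts after Sectional Session ends, so nothing later overlaps Sectional Session either.
Strings Tracking starts after Soloist Tracking ends, so nothing later overlaps Soloist Tracking either.
Chamber Rehearsal starts exactly when Strings Tracking ends (back-to-back, no overlap), so nothing later overlaps Strings Tracking either.
Full Rehearsal starts after Chamber Rehearsal ends, so nothing later overlaps Chamber Rehearsal either.
Tech Warm-up starts after Full Rehearsal ends.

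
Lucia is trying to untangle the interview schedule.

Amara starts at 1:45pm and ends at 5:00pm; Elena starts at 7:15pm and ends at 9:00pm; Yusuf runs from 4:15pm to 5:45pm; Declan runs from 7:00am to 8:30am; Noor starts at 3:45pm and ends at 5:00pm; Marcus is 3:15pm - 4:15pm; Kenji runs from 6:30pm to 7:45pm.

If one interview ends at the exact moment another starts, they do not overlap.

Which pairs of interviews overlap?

Sorted by start: Declan, Amara, Marcus, Noor, Yusuf, Kenji, Elena.
Amara starts after Declan ends, so Declan has no further overlaps.
Marcus starts before Amara ends → Amara and Marcus overlap.
Noor starts before Amara ends → Amara and Noor overlap.
Yusuf starts before Amara ends → Amara and Yusuf overlap.
Kenji starts after Amara ends, so Amara has no further overlaps.
Noor starts before Marcus ends → Marcus and Noor overlap.
Yusuf starts exactly when Marcus ends (back-to-back, no overlap), so Marcus has no further overlaps.
Yusuf starts before Noor ends → Noor and Yusuf overlap.
Kenji starts after Noor ends, so Noor has no further overlaps.
Kenji starts after Yusuf ends, so Yusuf has no further overlaps.
Elena starts before Kenji ends → Kenji and Elena overlap.

Amara & Marcus, Amara & Noor, Amara & Yusuf, Elena & Kenji, Marcus & Noor, Noor & Yusuf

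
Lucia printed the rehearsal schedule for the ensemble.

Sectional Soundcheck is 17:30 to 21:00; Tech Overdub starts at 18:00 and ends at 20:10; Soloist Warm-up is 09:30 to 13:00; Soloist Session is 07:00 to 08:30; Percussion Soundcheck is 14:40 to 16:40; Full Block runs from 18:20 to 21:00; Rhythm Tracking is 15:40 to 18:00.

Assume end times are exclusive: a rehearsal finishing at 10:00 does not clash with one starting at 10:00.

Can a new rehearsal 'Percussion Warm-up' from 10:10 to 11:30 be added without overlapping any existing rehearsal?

No — it overlaps Soloist Warm-up

Soloist Session: ends 08:30 at or before Percussion Warm-up starts 10:10 → clear.
Soloist Warm-up: starts 09:30 before Percussion Warm-up ends 11:30, and ends 13:00 after Percussion Warm-up starts 10:10 → overlap.
Percussion Soundcheck: starts 14:40 at or after Percussion Warm-up ends 11:30 → clear.
Rhythm Tracking: starts 15:40 at or after Percussion Warm-up ends 11:30 → clear.
Sectional Soundcheck: starts 17:30 at or after Percussion Warm-up ends 11:30 → clear.
Tech Overdub: starts 18:00 at or after Percussion Warm-up ends 11:30 → clear.
Full Block: starts 18:20 at or after Percussion Warm-up ends 11:30 → clear.
Percussion Warm-up overlaps Soloist Warm-up.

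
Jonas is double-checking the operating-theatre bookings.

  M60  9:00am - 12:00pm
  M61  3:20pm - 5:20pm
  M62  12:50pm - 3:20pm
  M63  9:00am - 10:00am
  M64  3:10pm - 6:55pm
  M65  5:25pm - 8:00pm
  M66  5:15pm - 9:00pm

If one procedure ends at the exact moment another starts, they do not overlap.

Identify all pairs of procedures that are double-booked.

Sorted by start: M60, M63, M62, M64, M61, M66, M65.
M63 starts before M60 ends → M60 and M63 overlap.
M62 starts after M60 ends; M60 is clear from here.
M62 starts after M63 ends; M63 is clear from here.
M64 starts before M62 ends → M62 and M64 overlap.
M61 starts exactly when M62 ends (back-to-back, no overlap); M62 is clear from here.
M61 starts before M64 ends → M64 and M61 overlap.
M66 starts before M64 ends → M64 and M66 overlap.
M65 starts before M64 ends → M64 and M65 overlap.
M66 starts before M61 ends → M61 and M66 overlap.
M65 starts after M61 ends.
M65 starts before M66 ends → M66 and M65 overlap.

M60 & M63, M61 & M64, M61 & M66, M62 & M64, M64 & M65, M64 & M66, M65 & M66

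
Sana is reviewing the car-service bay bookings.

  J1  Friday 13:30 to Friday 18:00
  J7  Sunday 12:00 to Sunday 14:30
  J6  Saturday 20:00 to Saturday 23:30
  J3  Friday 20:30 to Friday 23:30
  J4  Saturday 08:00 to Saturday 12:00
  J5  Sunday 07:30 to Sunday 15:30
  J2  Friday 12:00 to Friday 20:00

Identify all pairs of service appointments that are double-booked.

J1 & J2, J5 & J7

Check each pair: they overlap iff neither finishes before the other starts.
Sorted by start: J2, J1, J3, J4, J6, J5, J7.
J1 starts before J2 ends → J2 and J1 overlap.
J3 starts after J2 ends — done with J2.
J3 starts after J1 ends — done with J1.
J4 starts after J3 ends — done with J3.
J6 starts after J4 ends — done with J4.
J5 starts after J6 ends — done with J6.
J7 starts before J5 ends → J5 and J7 overlap.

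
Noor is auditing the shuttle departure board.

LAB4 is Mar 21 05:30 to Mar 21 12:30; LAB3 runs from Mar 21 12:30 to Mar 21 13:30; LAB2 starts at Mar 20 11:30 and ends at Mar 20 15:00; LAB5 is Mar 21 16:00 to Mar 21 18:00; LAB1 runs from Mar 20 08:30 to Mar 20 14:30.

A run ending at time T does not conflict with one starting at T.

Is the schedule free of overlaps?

Sorted by start: LAB1, LAB2, LAB4, LAB3, LAB5.
LAB2 starts before LAB1 ends → LAB1 and LAB2 overlap.
That's a conflict, so the schedule is not conflict-free.

No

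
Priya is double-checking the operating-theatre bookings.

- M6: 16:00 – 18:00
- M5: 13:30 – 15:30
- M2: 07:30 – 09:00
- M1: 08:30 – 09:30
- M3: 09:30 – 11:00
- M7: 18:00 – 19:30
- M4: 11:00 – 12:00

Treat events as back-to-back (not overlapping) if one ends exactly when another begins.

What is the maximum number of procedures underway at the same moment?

Sort all start/end points and keep a running count:
07:30 start M2 → 1
08:30 start M1 → 2
09:00 end M2 → 1
09:30 end M1 → 0
09:30 start M3 → 1
11:00 end M3 → 0
11:00 start M4 → 1
12:00 end M4 → 0
13:30 start M5 → 1
15:30 end M5 → 0
16:00 start M6 → 1
18:00 end M6 → 0
18:00 start M7 → 1
19:30 end M7 → 0
Peak is 2, at 08:30 (M1, M2).

2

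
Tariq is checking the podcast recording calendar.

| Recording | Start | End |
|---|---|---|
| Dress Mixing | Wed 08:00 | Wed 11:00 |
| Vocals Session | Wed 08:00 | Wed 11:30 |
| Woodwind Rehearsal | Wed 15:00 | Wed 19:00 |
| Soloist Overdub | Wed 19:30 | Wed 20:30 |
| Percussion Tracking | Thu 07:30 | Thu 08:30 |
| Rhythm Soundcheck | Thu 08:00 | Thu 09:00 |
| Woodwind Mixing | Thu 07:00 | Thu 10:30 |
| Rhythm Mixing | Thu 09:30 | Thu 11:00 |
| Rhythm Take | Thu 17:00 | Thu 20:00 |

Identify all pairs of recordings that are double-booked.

Two intervals overlap when each starts before the other ends.
Sorted by start: Dress Mixing, Vocals Session, Woodwind Rehearsal, Soloist Overdub, Woodwind Mixing, Percussion Tracking, Rhythm Soundcheck, Rhythm Mixing, Rhythm Take.
Vocals Session starts before Dress Mixing ends → Dress Mixing and Vocals Session overlap.
Woodwind Rehearsal starts after Dress Mixing ends, so nothing later overlaps Dress Mixing either.
Woodwind Rehearsal starts after Vocals Session ends, so nothing later overlaps Vocals Session either.
Soloist Overdub starts after Woodwind Rehearsal ends, so nothing later overlaps Woodwind Rehearsal either.
Woodwind Mixing starts after Soloist Overdub ends, so nothing later overlaps Soloist Overdub either.
Percussion Tracking starts before Woodwind Mixing ends → Woodwind Mixing and Percussion Tracking overlap.
Rhythm Soundcheck starts before Woodwind Mixing ends → Woodwind Mixing and Rhythm Soundcheck overlap.
Rhythm Mixing starts before Woodwind Mixing ends → Woodwind Mixing and Rhythm Mixing overlap.
Rhythm Take starts after Woodwind Mixing ends.
Rhythm Soundcheck starts before Percussion Tracking ends → Percussion Tracking and Rhythm Soundcheck overlap.
Rhythm Mixing starts after Percussion Tracking ends, so nothing later overlaps Percussion Tracking either.
Rhythm Mixing starts after Rhythm Soundcheck ends, so nothing later overlaps Rhythm Soundcheck either.
Rhythm Take starts after Rhythm Mixing ends.

Dress Mixing & Vocals Session, Percussion Tracking & Rhythm Soundcheck, Percussion Tracking & Woodwind Mixing, Rhythm Mixing & Woodwind Mixing, Rhythm Soundcheck & Woodwind Mixing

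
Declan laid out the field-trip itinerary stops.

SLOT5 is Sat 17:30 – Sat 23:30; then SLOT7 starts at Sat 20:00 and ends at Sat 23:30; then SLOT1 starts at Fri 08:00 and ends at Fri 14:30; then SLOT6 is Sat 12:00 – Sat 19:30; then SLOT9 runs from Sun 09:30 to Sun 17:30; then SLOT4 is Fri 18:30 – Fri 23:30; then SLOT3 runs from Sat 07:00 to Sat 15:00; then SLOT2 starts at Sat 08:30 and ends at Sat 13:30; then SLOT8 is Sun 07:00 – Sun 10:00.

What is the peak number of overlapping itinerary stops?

Walk through starts and ends in time order (an end at T is processed before a start at T):
Fri 08:00 start SLOT1 → 1
Fri 14:30 end SLOT1 → 0
Fri 18:30 start SLOT4 → 1
Fri 23:30 end SLOT4 → 0
Sat 07:00 start SLOT3 → 1
Sat 08:30 start SLOT2 → 2
Sat 12:00 start SLOT6 → 3
Sat 13:30 end SLOT2 → 2
Sat 15:00 end SLOT3 → 1
Sat 17:30 start SLOT5 → 2
Sat 19:30 end SLOT6 → 1
Sat 20:00 start SLOT7 → 2
Sat 23:30 end SLOT5 → 1
Sat 23:30 end SLOT7 → 0
Sun 07:00 start SLOT8 → 1
Sun 09:30 start SLOT9 → 2
Sun 10:00 end SLOT8 → 1
Sun 17:30 end SLOT9 → 0
Peak is 3, at Sat 12:00 (SLOT2, SLOT3, SLOT6).

3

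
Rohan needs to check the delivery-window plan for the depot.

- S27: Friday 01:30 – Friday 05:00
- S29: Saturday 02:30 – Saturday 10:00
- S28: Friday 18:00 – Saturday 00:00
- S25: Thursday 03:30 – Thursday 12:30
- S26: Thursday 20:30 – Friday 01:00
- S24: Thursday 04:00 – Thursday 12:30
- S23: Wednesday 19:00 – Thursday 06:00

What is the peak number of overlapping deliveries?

Sort all start/end points and keep a running count:
Wednesday 19:00 start S23 → 1
Thursday 03:30 start S25 → 2
Thursday 04:00 start S24 → 3
Thursday 06:00 end S23 → 2
Thursday 12:30 end S24 → 1
Thursday 12:30 end S25 → 0
Thursday 20:30 start S26 → 1
Friday 01:00 end S26 → 0
Friday 01:30 start S27 → 1
Friday 05:00 end S27 → 0
Friday 18:00 start S28 → 1
Saturday 00:00 end S28 → 0
Saturday 02:30 start S29 → 1
Saturday 10:00 end S29 → 0
Peak is 3, at Thursday 04:00 (S23, S24, S25).

3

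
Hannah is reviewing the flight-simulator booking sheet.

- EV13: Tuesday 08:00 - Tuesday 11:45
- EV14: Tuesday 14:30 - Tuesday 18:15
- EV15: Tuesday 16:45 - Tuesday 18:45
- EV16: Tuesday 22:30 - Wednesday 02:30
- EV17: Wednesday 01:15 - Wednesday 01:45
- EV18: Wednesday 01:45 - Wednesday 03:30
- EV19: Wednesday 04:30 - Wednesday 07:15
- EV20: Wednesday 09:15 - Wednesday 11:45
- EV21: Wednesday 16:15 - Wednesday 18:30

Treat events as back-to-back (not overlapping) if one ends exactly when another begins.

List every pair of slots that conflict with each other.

EV14 & EV15, EV16 & EV17, EV16 & EV18

Sorted by start: EV13, EV14, EV15, EV16, EV17, EV18, EV19, EV20, EV21.
EV14 starts after EV13 ends — done with EV13.
EV15 starts before EV14 ends → EV14 and EV15 overlap.
EV16 starts after EV14 ends — done with EV14.
EV16 starts after EV15 ends — done with EV15.
EV17 starts before EV16 ends → EV16 and EV17 overlap.
EV18 starts before EV16 ends → EV16 and EV18 overlap.
EV19 starts after EV16 ends — done with EV16.
EV18 starts exactly when EV17 ends (back-to-back, no overlap) — done with EV17.
EV19 starts after EV18 ends — done with EV18.
EV20 starts after EV19 ends — done with EV19.
EV21 starts after EV20 ends.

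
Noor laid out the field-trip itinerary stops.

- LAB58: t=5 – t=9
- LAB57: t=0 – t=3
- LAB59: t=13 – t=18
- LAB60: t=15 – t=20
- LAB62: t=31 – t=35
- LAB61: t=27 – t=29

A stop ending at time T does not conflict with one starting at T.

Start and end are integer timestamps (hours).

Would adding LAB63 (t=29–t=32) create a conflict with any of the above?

Yes — it overlaps LAB62

LAB57: ends t=3 at or before LAB63 starts t=29 → clear.
LAB58: ends t=9 at or before LAB63 starts t=29 → clear.
LAB59: ends t=18 at or before LAB63 starts t=29 → clear.
LAB60: ends t=20 at or before LAB63 starts t=29 → clear.
LAB61: ends t=29 at or before LAB63 starts t=29 → clear.
LAB62: starts t=31 before LAB63 ends t=32, and ends t=35 after LAB63 starts t=29 → overlap.
LAB63 overlaps LAB62.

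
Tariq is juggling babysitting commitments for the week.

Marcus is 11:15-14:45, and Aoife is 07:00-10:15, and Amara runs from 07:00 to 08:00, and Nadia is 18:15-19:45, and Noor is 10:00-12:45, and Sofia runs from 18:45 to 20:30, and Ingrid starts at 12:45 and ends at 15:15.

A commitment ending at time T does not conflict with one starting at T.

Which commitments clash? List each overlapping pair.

Amara & Aoife, Aoife & Noor, Ingrid & Marcus, Marcus & Noor, Nadia & Sofia

Two intervals overlap when each starts before the other ends.
Sorted by start: Aoife, Amara, Noor, Marcus, Ingrid, Nadia, Sofia.
Amara starts before Aoife ends → Aoife and Amara overlap.
Noor starts before Aoife ends → Aoife and Noor overlap.
Marcus starts after Aoife ends — done with Aoife.
Noor starts after Amara ends — done with Amara.
Marcus starts before Noor ends → Noor and Marcus overlap.
Ingrid starts exactly when Noor ends (back-to-back, no overlap) — done with Noor.
Ingrid starts before Marcus ends → Marcus and Ingrid overlap.
Nadia starts after Marcus ends — done with Marcus.
Nadia starts after Ingrid ends — done with Ingrid.
Sofia starts before Nadia ends → Nadia and Sofia overlap.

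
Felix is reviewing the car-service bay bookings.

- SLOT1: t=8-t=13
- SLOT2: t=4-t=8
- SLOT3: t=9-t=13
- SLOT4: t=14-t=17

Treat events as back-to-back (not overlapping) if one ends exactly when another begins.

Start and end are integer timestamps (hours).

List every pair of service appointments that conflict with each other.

Sorted by start: SLOT2, SLOT1, SLOT3, SLOT4.
SLOT1 starts exactly when SLOT2 ends (back-to-back, no overlap); SLOT2 is clear from here.
SLOT3 starts before SLOT1 ends → SLOT1 and SLOT3 overlap.
SLOT4 starts after SLOT1 ends.
SLOT4 starts after SLOT3 ends.

SLOT1 & SLOT3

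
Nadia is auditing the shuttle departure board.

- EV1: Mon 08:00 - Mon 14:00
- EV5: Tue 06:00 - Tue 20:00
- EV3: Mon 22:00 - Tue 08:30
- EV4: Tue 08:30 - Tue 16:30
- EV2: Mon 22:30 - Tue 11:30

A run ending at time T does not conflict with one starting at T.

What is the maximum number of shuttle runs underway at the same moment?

3

Sweep the timeline, counting +1 at each start and −1 at each end (ends before starts at a tie):
Mon 08:00 start EV1 → 1
Mon 14:00 end EV1 → 0
Mon 22:00 start EV3 → 1
Mon 22:30 start EV2 → 2
Tue 06:00 start EV5 → 3
Tue 08:30 end EV3 → 2
Tue 08:30 start EV4 → 3
Tue 11:30 end EV2 → 2
Tue 16:30 end EV4 → 1
Tue 20:00 end EV5 → 0
Peak is 3, at Tue 06:00 (EV2, EV3, EV5).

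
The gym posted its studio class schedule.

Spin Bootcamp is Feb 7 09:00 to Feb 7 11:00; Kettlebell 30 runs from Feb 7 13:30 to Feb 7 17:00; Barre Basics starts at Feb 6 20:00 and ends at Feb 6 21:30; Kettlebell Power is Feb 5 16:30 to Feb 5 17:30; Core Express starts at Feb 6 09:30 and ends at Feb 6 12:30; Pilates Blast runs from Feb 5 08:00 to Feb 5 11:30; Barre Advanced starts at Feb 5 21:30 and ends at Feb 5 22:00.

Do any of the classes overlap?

No

Sorted by start: Pilates Blast, Kettlebell Power, Barre Advanced, Core Express, Barre Basics, Spin Bootcamp, Kettlebell 30.
Kettlebell Power starts after Pilates Blast ends, so Pilates Blast has no further overlaps.
Barre Advanced starts after Kettlebell Power ends, so Kettlebell Power has no further overlaps.
Core Express starts after Barre Advanced ends, so Barre Advanced has no further overlaps.
Barre Basics starts after Core Express ends, so Core Express has no further overlaps.
Spin Bootcamp starts after Barre Basics ends, so Barre Basics has no further overlaps.
Kettlebell 30 starts after Spin Bootcamp ends.
Every pair is clear; the schedule has no overlaps.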